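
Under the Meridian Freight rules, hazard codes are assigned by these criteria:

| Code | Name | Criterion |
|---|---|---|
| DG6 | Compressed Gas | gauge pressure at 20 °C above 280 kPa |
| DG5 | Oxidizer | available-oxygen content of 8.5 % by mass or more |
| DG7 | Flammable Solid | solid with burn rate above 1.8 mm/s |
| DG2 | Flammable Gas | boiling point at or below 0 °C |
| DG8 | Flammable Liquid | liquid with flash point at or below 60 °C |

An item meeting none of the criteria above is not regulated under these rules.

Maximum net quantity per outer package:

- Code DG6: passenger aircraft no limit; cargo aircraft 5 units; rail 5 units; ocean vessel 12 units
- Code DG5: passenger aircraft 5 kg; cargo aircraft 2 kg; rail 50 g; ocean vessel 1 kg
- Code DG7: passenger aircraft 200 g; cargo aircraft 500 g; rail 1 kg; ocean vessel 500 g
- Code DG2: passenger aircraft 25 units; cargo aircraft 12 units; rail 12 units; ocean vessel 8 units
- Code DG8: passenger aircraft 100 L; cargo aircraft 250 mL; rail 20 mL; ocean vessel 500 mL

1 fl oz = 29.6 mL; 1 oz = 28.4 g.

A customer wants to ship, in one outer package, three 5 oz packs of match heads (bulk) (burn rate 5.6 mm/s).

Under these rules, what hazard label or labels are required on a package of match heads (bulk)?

Burn rate 5.6 mm/s meets the Code DG7 criterion (Flammable Solid), so the match heads (bulk) are Code DG7.
Only the Code DG7 label is required.

Code DG7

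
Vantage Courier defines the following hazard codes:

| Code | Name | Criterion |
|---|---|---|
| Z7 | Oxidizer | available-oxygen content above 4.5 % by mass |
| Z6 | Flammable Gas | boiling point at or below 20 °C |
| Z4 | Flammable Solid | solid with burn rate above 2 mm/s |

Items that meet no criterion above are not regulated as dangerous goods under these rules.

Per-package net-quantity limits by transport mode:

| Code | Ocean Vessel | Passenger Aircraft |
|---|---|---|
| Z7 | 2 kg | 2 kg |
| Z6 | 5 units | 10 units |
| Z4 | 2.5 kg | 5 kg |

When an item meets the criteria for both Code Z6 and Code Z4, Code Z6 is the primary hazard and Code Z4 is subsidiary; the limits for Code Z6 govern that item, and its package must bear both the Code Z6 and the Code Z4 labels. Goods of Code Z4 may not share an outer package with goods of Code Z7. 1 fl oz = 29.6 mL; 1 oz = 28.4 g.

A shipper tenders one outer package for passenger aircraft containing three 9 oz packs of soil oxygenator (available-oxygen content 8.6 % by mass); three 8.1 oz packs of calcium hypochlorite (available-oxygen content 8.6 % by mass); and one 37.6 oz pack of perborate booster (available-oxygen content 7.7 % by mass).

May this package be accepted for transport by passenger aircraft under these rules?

With available-oxygen content 8.6 % by mass (> 4.5 % by mass), the soil oxygenator falls in Code Z7.
The calcium hypochlorite has available-oxygen content 8.6 % by mass, which is > 4.5 % by mass, so it is Code Z7 (Oxidizer).
With available-oxygen content 7.7 % by mass (> 4.5 % by mass), the perborate booster falls in Code Z7.
Code Z7 net quantity: (three 9 oz packs = 766.8 g) + (three 8.1 oz packs = 690.12 g) + (one 37.6 oz pack = 1067.84 g) = 2524.76 g.
2524.76 g > 2 kg (passenger aircraft limit, Code Z7) — over the limit.

No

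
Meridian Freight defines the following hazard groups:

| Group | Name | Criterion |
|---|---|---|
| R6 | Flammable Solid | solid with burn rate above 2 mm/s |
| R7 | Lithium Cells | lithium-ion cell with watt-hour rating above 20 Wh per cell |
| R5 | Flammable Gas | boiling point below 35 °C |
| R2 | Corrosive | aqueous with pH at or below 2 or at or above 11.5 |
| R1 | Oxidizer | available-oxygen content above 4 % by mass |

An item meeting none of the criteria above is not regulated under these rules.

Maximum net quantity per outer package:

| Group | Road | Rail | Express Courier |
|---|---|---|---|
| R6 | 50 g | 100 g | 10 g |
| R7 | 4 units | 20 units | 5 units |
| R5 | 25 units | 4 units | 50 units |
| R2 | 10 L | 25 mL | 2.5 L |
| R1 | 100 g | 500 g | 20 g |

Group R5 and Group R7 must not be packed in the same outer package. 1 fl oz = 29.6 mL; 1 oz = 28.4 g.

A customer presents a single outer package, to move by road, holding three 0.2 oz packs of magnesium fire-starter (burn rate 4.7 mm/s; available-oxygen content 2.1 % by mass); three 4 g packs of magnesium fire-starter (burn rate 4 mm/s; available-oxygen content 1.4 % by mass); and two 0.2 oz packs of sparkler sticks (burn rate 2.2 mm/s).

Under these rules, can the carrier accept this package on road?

Yes

With burn rate 4.7 mm/s (> 2 mm/s), the magnesium fire-starter falls in Group R6.
Magnesium fire-starter: burn rate 4 mm/s > 2 mm/s → Group R6 (Flammable Solid).
The sparkler sticks have burn rate 2.2 mm/s, which is > 2 mm/s, so they are Group R6 (Flammable Solid).
Total Group R6: (three 0.2 oz packs = 17.04 g) + (three 4 g packs = 12 g) + (two 0.2 oz packs = 11.36 g) = 40.4 g.
40.4 g is within the road limit of 50 g for Group R6.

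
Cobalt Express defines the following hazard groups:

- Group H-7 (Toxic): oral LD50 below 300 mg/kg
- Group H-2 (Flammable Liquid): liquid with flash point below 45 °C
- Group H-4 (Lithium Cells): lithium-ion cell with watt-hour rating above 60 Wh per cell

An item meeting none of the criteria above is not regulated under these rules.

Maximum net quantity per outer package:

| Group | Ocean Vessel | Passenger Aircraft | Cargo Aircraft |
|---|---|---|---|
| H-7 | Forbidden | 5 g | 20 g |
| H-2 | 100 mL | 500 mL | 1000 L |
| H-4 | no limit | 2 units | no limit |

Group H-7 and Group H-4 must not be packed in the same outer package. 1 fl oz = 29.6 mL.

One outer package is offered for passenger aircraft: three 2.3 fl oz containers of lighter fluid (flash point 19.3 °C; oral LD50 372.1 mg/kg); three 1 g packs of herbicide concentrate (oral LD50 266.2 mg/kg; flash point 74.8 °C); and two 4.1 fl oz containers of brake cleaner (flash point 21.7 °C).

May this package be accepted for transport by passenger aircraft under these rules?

With flash point 19.3 °C (< 45 °C), the lighter fluid falls in Group H-2.
Oral LD50 266.2 mg/kg meets the Group H-7 criterion (Toxic), so the herbicide concentrate is Group H-7.
The brake cleaner has flash point 21.7 °C, which is < 45 °C, so it is Group H-2 (Flammable Liquid).
Group H-7 quantity: three 1 g packs = 3 g.
3 g is within the passenger aircraft limit of 5 g for Group H-7.
Group H-2 net quantity: (three 2.3 fl oz containers = 204.24 mL) + (two 4.1 fl oz containers = 242.72 mL) = 446.96 mL.
446.96 mL is within the passenger aircraft limit of 500 mL for Group H-2.
The segregation rule (Group H-7 with Group H-4) does not apply to Group H-7 with Group H-2.
Every hazard group is within its passenger aircraft limit and no segregation rule is violated.

Yes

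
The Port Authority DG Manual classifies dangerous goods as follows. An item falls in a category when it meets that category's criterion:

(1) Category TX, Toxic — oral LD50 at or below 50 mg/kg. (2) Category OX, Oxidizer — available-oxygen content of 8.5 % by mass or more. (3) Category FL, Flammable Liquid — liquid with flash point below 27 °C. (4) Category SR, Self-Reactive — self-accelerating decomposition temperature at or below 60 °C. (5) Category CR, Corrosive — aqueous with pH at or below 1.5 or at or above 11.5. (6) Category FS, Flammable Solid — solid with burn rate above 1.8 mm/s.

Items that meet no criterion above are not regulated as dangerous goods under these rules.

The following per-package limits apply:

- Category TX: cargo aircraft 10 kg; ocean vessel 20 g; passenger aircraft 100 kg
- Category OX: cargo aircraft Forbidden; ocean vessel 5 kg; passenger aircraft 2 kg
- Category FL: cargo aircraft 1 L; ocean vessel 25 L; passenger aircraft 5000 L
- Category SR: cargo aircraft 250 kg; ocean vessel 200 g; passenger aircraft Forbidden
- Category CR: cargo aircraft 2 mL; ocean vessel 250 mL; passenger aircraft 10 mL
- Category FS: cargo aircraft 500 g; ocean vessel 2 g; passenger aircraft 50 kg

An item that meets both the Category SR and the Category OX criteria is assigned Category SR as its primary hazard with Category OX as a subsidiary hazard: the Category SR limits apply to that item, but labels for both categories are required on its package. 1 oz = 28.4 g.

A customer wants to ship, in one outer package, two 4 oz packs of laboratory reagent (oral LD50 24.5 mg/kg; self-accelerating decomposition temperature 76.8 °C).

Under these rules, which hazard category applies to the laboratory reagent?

With oral LD50 24.5 mg/kg (≤ 50 mg/kg), the laboratory reagent falls in Category TX.

Category TX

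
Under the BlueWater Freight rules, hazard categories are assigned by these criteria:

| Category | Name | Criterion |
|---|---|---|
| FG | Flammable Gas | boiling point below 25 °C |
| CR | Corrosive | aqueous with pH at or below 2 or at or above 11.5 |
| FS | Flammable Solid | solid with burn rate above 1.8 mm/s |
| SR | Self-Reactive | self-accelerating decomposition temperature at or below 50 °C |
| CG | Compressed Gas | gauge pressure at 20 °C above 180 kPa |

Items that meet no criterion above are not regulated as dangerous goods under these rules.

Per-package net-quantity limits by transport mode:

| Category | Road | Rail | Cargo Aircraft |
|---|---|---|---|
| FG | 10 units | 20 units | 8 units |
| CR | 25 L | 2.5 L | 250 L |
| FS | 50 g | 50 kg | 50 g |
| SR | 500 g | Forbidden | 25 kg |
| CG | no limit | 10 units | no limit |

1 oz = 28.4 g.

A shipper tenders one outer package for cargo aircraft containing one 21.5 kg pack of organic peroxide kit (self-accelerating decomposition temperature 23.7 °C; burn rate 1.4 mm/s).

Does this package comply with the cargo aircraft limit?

Organic peroxide kit: self-accelerating decomposition temperature 23.7 °C ≤ 50 °C → Category SR (Self-Reactive).
Category SR quantity: 21.5 kg.
21.5 kg is within the cargo aircraft limit of 25 kg for Category SR.

Yes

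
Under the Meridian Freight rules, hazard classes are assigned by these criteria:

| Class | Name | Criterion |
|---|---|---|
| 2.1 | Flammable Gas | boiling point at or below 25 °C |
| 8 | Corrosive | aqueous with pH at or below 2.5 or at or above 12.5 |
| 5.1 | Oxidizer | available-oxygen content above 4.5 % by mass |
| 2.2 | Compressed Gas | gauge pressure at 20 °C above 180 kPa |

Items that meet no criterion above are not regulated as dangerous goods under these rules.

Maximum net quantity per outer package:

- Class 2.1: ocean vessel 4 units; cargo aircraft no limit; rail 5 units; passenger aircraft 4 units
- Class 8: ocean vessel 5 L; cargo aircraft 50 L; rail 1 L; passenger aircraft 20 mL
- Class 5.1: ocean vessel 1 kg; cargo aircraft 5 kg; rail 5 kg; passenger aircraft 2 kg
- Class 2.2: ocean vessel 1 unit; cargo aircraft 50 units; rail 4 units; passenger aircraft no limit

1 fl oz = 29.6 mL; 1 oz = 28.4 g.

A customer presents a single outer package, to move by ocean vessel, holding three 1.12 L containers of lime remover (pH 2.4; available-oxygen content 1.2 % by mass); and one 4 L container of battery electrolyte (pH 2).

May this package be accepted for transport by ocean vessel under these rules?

Lime remover: pH 2.4 ≤ 2.5 → Class 8 (Corrosive).
The battery electrolyte has pH 2, which is ≤ 2.5, so it is Class 8 (Corrosive).
Total Class 8: (three 1.12 L containers = 3.36 L) + 4 L = 7.36 L.
7.36 L > 5 L (ocean vessel limit, Class 8) — over the limit.

No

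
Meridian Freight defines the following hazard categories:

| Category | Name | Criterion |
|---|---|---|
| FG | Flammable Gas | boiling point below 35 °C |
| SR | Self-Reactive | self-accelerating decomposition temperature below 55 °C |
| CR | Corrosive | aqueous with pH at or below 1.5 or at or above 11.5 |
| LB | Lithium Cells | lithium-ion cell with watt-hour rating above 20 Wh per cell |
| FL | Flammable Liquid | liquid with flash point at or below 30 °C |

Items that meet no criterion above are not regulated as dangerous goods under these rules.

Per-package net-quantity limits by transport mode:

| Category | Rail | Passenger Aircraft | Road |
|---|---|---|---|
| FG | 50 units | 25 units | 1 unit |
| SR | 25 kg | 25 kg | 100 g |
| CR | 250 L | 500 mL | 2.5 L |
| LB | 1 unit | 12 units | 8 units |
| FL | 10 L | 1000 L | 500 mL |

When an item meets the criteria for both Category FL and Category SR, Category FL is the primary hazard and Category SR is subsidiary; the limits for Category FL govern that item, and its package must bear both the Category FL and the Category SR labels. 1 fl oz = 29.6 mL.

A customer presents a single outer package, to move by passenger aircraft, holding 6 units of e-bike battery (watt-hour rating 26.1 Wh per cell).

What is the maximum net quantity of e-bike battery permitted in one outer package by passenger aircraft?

12 units

E-bike battery: watt-hour rating 26.1 Wh per cell > 20 Wh per cell → Category LB (Lithium Cells).
The passenger aircraft limit for Category LB is 12 units.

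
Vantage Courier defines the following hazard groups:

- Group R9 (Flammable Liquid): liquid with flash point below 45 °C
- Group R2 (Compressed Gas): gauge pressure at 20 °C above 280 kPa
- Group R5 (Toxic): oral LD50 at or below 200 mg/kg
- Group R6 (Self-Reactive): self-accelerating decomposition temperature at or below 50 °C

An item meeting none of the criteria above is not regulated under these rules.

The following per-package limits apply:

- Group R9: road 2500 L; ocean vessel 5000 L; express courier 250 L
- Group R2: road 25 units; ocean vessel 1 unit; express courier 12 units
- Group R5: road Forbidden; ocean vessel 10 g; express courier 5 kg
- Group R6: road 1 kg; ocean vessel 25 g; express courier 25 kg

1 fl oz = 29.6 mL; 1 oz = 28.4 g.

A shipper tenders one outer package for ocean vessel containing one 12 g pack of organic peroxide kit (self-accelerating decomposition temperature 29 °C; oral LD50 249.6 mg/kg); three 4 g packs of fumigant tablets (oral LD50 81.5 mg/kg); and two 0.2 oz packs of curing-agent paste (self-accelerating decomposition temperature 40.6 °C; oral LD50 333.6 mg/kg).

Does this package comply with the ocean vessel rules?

The organic peroxide kit has self-accelerating decomposition temperature 29 °C, which is ≤ 50 °C, so it is Group R6 (Self-Reactive).
The fumigant tablets have oral LD50 81.5 mg/kg, which is ≤ 200 mg/kg, so they are Group R5 (Toxic).
The curing-agent paste has self-accelerating decomposition temperature 40.6 °C, which is ≤ 50 °C, so it is Group R6 (Self-Reactive).
Total Group R6: 12 g + (two 0.2 oz packs = 11.36 g) = 23.36 g.
23.36 g is within the ocean vessel limit of 25 g for Group R6.
Group R5 quantity: three 4 g packs = 12 g.
12 g exceeds the ocean vessel limit of 10 g for Group R5.

No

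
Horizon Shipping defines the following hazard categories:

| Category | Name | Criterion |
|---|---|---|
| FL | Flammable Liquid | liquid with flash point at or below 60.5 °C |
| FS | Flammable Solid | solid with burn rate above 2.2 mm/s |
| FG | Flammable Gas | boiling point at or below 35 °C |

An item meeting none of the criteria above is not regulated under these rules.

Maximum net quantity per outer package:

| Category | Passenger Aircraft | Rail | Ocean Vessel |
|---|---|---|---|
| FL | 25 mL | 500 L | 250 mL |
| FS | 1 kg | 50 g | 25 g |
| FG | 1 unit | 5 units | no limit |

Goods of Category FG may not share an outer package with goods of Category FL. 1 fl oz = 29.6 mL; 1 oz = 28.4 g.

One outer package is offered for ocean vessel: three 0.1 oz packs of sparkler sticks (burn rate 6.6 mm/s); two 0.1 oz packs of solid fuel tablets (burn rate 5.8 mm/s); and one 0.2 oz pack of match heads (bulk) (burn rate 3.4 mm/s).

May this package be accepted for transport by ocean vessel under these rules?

Sparkler sticks: burn rate 6.6 mm/s > 2.2 mm/s → Category FS (Flammable Solid).
Burn rate 5.8 mm/s meets the Category FS criterion (Flammable Solid), so the solid fuel tablets are Category FS.
The match heads (bulk) have burn rate 3.4 mm/s, which is > 2.2 mm/s, so they are Category FS (Flammable Solid).
Category FS net quantity: (three 0.1 oz packs = 8.52 g) + (two 0.1 oz packs = 5.68 g) + (one 0.2 oz pack = 5.68 g) = 19.88 g.
That is within the Category FS ocean vessel limit of 25 g.

Yes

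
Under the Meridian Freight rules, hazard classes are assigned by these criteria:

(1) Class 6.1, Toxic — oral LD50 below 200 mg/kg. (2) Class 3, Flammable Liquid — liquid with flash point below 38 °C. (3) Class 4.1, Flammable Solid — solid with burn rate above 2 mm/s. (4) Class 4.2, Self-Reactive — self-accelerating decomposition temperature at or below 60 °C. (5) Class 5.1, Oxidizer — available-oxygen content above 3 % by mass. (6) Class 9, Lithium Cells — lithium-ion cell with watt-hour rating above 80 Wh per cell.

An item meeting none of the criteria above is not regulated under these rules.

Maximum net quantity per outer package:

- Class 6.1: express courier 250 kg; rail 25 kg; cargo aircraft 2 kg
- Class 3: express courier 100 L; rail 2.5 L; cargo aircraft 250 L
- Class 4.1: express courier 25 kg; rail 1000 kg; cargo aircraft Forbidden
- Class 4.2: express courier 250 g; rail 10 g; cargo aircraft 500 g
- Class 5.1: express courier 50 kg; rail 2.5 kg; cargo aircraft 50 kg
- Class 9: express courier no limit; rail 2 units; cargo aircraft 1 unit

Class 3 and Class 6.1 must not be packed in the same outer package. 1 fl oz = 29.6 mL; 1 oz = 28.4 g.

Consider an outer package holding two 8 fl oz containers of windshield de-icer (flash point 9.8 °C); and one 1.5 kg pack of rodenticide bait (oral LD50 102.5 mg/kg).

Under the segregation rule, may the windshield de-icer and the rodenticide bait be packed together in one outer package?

No

Windshield de-icer: flash point 9.8 °C < 38 °C → Class 3 (Flammable Liquid).
Oral LD50 102.5 mg/kg meets the Class 6.1 criterion (Toxic), so the rodenticide bait is Class 6.1.
Class 3 and Class 6.1 may not share an outer package.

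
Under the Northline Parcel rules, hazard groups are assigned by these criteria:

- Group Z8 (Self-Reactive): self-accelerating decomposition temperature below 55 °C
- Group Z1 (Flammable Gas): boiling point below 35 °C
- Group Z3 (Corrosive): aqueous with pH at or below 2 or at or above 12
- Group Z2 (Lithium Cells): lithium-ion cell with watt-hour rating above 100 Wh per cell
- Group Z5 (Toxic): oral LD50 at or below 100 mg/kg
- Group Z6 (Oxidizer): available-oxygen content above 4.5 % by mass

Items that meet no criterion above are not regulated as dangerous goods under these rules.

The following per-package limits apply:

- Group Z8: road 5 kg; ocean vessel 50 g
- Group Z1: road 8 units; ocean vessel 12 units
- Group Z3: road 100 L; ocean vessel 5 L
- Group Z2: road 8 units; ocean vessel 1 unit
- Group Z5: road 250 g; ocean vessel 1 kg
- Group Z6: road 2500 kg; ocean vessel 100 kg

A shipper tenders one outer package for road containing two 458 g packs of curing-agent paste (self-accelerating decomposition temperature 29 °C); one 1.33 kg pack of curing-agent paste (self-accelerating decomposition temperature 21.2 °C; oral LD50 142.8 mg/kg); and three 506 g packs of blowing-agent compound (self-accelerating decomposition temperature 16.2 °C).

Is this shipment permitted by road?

Yes

Self-accelerating decomposition temperature 29 °C meets the Group Z8 criterion (Self-Reactive), so the curing-agent paste is Group Z8.
Curing-agent paste: self-accelerating decomposition temperature 21.2 °C < 55 °C → Group Z8 (Self-Reactive).
With self-accelerating decomposition temperature 16.2 °C (< 55 °C), the blowing-agent compound falls in Group Z8.
Group Z8 net quantity: (two 458 g packs = 916 g) + 1.33 kg + (three 506 g packs = 1.518 kg) = 3.764 kg.
3.764 kg ≤ 5 kg (road limit, Group Z8) — within limit.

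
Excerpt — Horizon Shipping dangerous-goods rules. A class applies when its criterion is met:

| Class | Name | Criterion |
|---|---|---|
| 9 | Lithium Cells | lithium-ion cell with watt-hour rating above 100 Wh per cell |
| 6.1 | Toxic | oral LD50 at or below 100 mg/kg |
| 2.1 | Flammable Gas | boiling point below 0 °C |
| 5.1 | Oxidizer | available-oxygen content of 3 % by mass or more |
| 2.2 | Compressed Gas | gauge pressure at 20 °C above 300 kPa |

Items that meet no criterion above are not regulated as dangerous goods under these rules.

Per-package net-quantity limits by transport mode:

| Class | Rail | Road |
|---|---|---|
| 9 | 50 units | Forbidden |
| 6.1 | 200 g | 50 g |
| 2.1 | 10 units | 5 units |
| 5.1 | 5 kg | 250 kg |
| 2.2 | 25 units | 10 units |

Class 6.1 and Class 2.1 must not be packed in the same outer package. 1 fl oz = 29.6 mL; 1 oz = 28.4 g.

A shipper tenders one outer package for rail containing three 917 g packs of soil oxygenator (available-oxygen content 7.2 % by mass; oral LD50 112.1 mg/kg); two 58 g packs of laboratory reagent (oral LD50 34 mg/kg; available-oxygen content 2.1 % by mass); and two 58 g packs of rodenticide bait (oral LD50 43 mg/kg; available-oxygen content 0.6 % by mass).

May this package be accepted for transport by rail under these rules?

Soil oxygenator: available-oxygen content 7.2 % by mass ≥ 3 % by mass → Class 5.1 (Oxidizer).
Oral LD50 34 mg/kg meets the Class 6.1 criterion (Toxic), so the laboratory reagent is Class 6.1.
Oral LD50 43 mg/kg meets the Class 6.1 criterion (Toxic), so the rodenticide bait is Class 6.1.
Total Class 6.1: (two 58 g packs = 116 g) + (two 58 g packs = 116 g) = 232 g.
232 g exceeds the rail limit of 200 g for Class 6.1.
Class 5.1 quantity: three 917 g packs = 2.751 kg.
2.751 kg is within the rail limit of 5 kg for Class 5.1.
The segregation rule (Class 6.1 with Class 2.1) does not apply to Class 6.1 with Class 5.1.

No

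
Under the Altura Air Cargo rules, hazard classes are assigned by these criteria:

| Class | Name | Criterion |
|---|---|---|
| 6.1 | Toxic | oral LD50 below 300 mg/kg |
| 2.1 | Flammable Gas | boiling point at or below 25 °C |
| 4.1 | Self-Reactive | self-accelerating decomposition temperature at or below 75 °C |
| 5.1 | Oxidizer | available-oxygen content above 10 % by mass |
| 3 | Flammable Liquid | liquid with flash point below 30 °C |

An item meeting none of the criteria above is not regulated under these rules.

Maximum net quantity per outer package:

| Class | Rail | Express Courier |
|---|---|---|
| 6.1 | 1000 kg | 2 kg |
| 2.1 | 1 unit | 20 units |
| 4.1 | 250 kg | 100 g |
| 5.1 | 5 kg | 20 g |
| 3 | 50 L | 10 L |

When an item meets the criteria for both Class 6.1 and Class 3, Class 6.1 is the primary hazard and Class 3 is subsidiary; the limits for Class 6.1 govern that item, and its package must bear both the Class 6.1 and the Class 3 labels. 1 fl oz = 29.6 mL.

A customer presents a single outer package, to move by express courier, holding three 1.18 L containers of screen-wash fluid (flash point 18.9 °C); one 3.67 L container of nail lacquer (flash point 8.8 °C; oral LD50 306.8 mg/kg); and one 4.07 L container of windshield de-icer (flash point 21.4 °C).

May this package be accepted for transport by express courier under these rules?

With flash point 18.9 °C (< 30 °C), the screen-wash fluid falls in Class 3.
With flash point 8.8 °C (< 30 °C), the nail lacquer falls in Class 3.
The windshield de-icer has flash point 21.4 °C, which is < 30 °C, so it is Class 3 (Flammable Liquid).
Total Class 3: (three 1.18 L containers = 3.54 L) + 3.67 L + 4.07 L = 11.28 L.
11.28 L > 10 L (express courier limit, Class 3) — over the limit.

No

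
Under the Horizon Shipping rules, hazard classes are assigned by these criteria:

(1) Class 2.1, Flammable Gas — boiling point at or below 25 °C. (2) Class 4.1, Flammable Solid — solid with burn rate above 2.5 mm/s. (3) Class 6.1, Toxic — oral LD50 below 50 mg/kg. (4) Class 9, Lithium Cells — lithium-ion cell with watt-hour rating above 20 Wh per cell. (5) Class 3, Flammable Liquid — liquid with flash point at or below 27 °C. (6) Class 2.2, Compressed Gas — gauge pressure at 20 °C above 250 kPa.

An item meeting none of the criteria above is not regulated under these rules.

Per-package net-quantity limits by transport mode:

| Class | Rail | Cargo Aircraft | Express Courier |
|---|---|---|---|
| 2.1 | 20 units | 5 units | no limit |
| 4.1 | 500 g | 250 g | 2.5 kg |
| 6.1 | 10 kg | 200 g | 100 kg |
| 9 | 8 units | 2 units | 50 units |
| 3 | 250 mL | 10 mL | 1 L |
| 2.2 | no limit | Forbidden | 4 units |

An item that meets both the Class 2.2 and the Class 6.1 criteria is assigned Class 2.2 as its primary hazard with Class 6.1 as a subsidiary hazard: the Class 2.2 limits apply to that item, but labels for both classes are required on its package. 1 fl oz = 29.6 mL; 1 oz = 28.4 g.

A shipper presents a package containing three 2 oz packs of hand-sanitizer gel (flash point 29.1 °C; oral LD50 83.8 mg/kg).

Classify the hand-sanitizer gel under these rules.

Not regulated

oral LD50 83.8 mg/kg is not below 50 mg/kg, so Class 6.1 does not apply.
flash point 29.1 °C is not below 27 °C, so Class 3 does not apply.
No criterion is met, so the item is not regulated.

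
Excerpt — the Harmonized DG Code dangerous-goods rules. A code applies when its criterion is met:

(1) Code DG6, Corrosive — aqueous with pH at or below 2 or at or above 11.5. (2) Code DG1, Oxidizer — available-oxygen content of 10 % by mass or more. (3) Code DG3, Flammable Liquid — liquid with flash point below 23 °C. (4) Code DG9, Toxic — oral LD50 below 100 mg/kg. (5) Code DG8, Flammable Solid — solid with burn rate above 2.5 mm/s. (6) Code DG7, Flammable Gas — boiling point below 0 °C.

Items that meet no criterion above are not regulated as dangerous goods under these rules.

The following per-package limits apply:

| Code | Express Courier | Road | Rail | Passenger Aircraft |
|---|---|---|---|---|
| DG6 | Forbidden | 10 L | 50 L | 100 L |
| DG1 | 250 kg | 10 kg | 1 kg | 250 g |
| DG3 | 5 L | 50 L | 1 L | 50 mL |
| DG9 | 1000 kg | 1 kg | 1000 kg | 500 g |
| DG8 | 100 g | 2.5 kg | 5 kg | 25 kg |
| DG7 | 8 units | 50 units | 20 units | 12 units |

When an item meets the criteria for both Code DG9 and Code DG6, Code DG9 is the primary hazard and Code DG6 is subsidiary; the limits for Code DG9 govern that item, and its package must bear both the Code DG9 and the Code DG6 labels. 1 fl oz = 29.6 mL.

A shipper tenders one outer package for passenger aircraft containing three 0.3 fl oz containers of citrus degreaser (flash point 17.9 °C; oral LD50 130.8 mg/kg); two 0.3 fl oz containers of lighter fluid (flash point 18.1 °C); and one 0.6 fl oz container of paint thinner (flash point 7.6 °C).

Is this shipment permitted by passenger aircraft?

No

With flash point 17.9 °C (< 23 °C), the citrus degreaser falls in Code DG3.
Lighter fluid: flash point 18.1 °C < 23 °C → Code DG3 (Flammable Liquid).
The paint thinner has flash point 7.6 °C, which is < 23 °C, so it is Code DG3 (Flammable Liquid).
Total Code DG3: (three 0.3 fl oz containers = 26.64 mL) + (two 0.3 fl oz containers = 17.76 mL) + (one 0.6 fl oz container = 17.76 mL) = 62.16 mL.
62.16 mL exceeds the passenger aircraft limit of 50 mL for Code DG3.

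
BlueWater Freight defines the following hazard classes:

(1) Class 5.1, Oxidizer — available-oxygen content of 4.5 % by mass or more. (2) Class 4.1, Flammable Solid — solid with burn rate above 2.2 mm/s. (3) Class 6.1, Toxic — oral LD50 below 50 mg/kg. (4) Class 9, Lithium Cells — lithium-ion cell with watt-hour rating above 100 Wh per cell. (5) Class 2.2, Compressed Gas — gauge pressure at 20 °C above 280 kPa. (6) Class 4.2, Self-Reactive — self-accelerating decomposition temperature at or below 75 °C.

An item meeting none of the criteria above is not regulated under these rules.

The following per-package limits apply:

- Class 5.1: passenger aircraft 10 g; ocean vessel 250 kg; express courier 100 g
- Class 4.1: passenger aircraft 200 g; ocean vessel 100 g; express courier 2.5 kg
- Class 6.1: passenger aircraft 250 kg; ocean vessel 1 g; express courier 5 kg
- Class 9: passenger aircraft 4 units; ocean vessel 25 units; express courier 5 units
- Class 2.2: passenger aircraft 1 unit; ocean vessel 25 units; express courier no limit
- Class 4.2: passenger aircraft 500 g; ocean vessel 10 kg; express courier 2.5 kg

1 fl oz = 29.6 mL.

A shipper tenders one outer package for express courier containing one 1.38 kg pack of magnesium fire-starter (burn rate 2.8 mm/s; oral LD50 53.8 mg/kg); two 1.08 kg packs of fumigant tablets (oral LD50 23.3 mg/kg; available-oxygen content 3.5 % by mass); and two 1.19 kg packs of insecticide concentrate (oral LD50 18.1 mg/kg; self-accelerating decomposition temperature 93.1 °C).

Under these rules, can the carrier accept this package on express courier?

Yes

Magnesium fire-starter: burn rate 2.8 mm/s > 2.2 mm/s → Class 4.1 (Flammable Solid).
The fumigant tablets have oral LD50 23.3 mg/kg, which is < 50 mg/kg, so they are Class 6.1 (Toxic).
Oral LD50 18.1 mg/kg meets the Class 6.1 criterion (Toxic), so the insecticide concentrate is Class 6.1.
Total Class 6.1: (two 1.08 kg packs = 2.16 kg) + (two 1.19 kg packs = 2.38 kg) = 4.54 kg.
4.54 kg is within the express courier limit of 5 kg for Class 6.1.
Class 4.1 quantity: 1.38 kg.
That is within the Class 4.1 express courier limit of 2.5 kg.
Every hazard class is within its express courier limit and no segregation rule is violated.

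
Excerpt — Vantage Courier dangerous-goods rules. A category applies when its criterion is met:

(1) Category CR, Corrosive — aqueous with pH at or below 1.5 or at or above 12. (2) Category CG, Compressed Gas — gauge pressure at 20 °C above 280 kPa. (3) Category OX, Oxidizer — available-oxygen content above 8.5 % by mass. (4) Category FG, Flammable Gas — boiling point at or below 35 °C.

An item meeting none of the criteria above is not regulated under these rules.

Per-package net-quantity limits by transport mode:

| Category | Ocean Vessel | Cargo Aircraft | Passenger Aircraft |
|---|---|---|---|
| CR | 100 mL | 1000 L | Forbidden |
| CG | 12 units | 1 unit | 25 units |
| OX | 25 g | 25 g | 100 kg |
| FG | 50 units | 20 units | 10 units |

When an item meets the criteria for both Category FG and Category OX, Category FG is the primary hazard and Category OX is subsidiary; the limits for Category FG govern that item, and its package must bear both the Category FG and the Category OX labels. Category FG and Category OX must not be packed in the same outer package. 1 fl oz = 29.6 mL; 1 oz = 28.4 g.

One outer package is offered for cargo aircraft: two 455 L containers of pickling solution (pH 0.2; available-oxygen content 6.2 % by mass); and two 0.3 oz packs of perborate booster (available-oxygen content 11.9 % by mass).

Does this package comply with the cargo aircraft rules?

Pickling solution: pH 0.2 ≤ 1.5 → Category CR (Corrosive).
With available-oxygen content 11.9 % by mass (> 8.5 % by mass), the perborate booster falls in Category OX.
Category CR quantity: two 455 L containers = 910 L.
That is within the Category CR cargo aircraft limit of 1000 L.
Category OX quantity: two 0.3 oz packs = 17.04 g.
17.04 g is within the cargo aircraft limit of 25 g for Category OX.
The segregation rule (Category FG with Category OX) does not apply to Category CR with Category OX.
Every hazard category is within its cargo aircraft limit and no segregation rule is violated.

Yes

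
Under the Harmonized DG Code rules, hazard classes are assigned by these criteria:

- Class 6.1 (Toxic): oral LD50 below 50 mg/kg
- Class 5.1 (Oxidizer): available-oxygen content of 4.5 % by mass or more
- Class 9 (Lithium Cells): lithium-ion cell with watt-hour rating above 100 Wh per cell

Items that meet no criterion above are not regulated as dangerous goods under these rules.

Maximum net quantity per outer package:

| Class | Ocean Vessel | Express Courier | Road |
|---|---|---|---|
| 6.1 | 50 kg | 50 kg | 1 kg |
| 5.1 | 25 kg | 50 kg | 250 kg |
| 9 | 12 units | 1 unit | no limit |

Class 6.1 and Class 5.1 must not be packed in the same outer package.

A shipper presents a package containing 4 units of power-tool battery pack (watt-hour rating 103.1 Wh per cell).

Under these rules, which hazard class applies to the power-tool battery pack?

With watt-hour rating 103.1 Wh per cell (> 100 Wh per cell), the power-tool battery pack falls in Class 9.

Class 9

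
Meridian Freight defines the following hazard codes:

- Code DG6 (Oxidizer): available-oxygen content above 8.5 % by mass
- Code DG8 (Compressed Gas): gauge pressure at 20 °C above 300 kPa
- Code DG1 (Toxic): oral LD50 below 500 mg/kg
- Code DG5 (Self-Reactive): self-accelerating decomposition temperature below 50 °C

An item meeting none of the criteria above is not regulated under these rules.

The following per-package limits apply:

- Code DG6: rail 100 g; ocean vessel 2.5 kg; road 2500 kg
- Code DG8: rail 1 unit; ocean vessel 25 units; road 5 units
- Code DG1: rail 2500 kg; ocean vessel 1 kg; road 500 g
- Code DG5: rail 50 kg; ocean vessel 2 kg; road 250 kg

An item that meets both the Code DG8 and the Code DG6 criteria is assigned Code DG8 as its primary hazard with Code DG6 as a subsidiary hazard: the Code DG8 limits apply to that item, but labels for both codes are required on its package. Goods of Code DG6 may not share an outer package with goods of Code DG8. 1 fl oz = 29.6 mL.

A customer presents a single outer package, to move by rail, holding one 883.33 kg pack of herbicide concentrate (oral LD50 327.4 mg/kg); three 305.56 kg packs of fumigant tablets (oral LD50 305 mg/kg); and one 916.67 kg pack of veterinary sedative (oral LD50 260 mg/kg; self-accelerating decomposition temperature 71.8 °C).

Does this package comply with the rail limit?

With oral LD50 327.4 mg/kg (< 500 mg/kg), the herbicide concentrate falls in Code DG1.
Fumigant tablets: oral LD50 305 mg/kg < 500 mg/kg → Code DG1 (Toxic).
Oral LD50 260 mg/kg meets the Code DG1 criterion (Toxic), so the veterinary sedative is Code DG1.
Total Code DG1: 883.33 kg + (three 305.56 kg packs = 916.68 kg) + 916.67 kg = 2716.68 kg.
2716.68 kg exceeds the rail limit of 2500 kg for Code DG1.

No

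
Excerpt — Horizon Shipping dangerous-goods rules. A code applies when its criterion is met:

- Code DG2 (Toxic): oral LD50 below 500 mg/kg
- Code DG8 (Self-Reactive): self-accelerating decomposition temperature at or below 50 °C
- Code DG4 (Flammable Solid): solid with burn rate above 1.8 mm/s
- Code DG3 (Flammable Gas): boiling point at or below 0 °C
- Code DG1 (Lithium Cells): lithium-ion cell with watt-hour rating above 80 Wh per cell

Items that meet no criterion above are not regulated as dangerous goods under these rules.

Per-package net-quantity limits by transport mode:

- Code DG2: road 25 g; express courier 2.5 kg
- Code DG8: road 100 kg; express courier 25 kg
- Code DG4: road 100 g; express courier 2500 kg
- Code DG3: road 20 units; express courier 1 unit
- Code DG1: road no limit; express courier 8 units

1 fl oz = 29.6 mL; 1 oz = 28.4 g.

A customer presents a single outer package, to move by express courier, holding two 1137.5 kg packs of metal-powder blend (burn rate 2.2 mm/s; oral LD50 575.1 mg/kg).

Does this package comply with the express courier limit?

Yes

Metal-powder blend: burn rate 2.2 mm/s > 1.8 mm/s → Code DG4 (Flammable Solid).
Code DG4 quantity: two 1137.5 kg packs = 2275 kg.
2275 kg is within the express courier limit of 2500 kg for Code DG4.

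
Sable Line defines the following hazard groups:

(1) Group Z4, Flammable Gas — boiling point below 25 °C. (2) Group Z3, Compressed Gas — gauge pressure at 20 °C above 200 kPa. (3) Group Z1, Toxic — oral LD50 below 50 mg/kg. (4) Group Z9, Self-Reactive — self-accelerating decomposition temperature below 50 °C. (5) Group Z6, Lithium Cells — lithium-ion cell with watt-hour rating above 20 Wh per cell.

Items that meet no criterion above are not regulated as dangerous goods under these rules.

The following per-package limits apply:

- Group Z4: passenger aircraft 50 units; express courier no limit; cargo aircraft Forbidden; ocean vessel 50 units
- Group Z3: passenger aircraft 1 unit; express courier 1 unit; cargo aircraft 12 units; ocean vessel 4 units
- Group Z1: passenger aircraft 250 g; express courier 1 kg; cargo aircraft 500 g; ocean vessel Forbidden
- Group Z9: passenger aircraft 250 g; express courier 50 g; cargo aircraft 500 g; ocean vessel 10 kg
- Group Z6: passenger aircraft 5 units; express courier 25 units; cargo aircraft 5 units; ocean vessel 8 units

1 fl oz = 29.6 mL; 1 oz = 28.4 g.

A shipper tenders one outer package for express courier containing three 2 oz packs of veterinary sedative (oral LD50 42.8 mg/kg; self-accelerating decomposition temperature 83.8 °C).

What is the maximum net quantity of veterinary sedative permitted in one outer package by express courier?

Oral LD50 42.8 mg/kg meets the Group Z1 criterion (Toxic), so the veterinary sedative is Group Z1.
The express courier limit for Group Z1 is 1 kg.

1 kg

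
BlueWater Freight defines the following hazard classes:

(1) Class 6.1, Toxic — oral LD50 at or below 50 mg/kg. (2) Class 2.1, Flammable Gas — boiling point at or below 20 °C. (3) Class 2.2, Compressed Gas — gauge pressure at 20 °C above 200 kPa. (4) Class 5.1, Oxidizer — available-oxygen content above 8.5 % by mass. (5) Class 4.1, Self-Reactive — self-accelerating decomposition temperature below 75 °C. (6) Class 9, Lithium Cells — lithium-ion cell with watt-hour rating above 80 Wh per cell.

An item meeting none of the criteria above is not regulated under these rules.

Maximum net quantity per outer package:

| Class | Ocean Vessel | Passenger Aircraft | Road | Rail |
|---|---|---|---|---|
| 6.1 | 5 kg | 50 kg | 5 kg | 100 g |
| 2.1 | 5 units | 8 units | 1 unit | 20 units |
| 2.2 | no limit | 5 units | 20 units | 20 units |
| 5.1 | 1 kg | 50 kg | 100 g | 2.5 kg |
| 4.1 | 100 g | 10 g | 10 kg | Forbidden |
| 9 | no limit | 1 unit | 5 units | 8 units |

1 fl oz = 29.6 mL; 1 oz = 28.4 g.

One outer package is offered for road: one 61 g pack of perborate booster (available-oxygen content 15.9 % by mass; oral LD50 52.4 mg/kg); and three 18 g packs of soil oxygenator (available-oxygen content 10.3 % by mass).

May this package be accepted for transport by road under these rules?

Perborate booster: available-oxygen content 15.9 % by mass > 8.5 % by mass → Class 5.1 (Oxidizer).
With available-oxygen content 10.3 % by mass (> 8.5 % by mass), the soil oxygenator falls in Class 5.1.
Class 5.1 net quantity: 61 g + (three 18 g packs = 54 g) = 115 g.
That exceeds the Class 5.1 road limit of 100 g.

No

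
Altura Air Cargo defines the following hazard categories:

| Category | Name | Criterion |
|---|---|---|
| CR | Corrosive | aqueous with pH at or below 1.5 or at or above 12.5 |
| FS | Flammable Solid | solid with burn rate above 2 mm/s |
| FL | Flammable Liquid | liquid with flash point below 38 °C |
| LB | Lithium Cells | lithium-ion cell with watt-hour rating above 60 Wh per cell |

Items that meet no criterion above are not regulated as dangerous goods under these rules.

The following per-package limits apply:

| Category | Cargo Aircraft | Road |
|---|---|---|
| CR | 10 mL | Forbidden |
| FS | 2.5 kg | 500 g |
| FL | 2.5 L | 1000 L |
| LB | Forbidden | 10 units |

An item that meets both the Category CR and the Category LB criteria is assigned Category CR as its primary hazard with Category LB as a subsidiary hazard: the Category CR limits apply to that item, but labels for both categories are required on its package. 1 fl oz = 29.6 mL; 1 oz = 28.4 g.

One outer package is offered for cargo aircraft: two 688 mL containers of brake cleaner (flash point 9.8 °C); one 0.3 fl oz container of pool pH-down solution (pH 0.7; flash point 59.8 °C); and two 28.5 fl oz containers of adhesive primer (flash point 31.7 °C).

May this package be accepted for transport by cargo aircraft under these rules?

The brake cleaner has flash point 9.8 °C, which is < 38 °C, so it is Category FL (Flammable Liquid).
pH 0.7 meets the Category CR criterion (Corrosive), so the pool pH-down solution is Category CR.
Adhesive primer: flash point 31.7 °C < 38 °C → Category FL (Flammable Liquid).
Category FL net quantity: (two 688 mL containers = 1.376 L) + (two 28.5 fl oz containers = 1687.2 mL) = 3063.2 mL.
3063.2 mL > 2.5 L (cargo aircraft limit, Category FL) — over the limit.
Category CR quantity: one 0.3 fl oz container = 8.88 mL.
8.88 mL ≤ 10 mL (cargo aircraft limit, Category CR) — within limit.

No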